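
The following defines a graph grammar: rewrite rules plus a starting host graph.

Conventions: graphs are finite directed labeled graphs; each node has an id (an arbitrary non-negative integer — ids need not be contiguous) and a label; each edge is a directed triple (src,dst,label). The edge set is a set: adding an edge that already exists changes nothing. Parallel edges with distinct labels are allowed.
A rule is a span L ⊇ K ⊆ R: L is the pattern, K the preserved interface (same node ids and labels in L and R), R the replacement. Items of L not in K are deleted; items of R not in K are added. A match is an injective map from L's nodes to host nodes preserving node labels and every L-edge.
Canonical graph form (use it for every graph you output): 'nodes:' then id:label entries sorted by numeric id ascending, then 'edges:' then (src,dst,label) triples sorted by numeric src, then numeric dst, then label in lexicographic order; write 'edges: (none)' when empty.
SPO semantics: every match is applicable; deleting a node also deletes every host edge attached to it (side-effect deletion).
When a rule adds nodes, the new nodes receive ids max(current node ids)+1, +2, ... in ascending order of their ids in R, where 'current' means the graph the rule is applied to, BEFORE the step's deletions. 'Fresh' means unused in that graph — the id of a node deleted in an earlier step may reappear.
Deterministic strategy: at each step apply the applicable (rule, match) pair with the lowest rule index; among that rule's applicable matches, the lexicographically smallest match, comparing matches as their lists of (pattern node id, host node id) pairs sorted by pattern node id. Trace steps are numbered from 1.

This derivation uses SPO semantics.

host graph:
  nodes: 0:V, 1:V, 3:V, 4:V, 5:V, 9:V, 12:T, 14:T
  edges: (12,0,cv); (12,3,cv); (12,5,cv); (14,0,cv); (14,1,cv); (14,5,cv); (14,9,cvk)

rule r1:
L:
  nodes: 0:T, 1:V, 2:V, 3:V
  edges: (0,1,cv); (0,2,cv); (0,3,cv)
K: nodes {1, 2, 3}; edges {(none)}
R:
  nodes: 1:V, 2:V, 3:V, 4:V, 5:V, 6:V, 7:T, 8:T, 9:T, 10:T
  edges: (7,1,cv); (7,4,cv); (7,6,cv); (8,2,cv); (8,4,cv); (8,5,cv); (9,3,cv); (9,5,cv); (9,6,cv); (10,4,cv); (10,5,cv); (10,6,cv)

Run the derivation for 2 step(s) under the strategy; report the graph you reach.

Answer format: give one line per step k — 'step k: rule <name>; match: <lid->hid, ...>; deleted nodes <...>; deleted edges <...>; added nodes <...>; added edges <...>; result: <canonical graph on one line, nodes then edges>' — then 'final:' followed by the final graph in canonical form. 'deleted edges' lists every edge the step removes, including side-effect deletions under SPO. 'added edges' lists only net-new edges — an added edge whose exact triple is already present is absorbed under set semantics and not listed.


step 1: rule r1; match: 0->12, 1->0, 2->3, 3->5; deleted nodes 12; deleted edges (12,0,cv); (12,3,cv); (12,5,cv); added nodes 15, 16, 17, 18, 19, 20, 21; added edges (18,0,cv); (18,15,cv); (18,17,cv); (19,3,cv); (19,15,cv); (19,16,cv); (20,5,cv); (20,16,cv); (20,17,cv); (21,15,cv); (21,16,cv); (21,17,cv); result: nodes: 0:V, 1:V, 3:V, 4:V, 5:V, 9:V, 14:T, 15:V, 16:V, 17:V, 18:T, 19:T, 20:T, 21:T edges: (14,0,cv); (14,1,cv); (14,5,cv); (14,9,cvk); (18,0,cv); (18,15,cv); (18,17,cv); (19,3,cv); (19,15,cv); (19,16,cv); (20,5,cv); (20,16,cv); (20,17,cv); (21,15,cv); (21,16,cv); (21,17,cv)
step 2: rule r1; match: 0->14, 1->0, 2->1, 3->5; deleted nodes 14; deleted edges (14,0,cv); (14,1,cv); (14,5,cv); (14,9,cvk); added nodes 22, 23, 24, 25, 26, 27, 28; added edges (25,0,cv); (25,22,cv); (25,24,cv); (26,1,cv); (26,22,cv); (26,23,cv); (27,5,cv); (27,23,cv); (27,24,cv); (28,22,cv); (28,23,cv); (28,24,cv); result: nodes: 0:V, 1:V, 3:V, 4:V, 5:V, 9:V, 15:V, 16:V, 17:V, 18:T, 19:T, 20:T, 21:T, 22:V, 23:V, 24:V, 25:T, 26:T, 27:T, 28:T edges: (18,0,cv); (18,15,cv); (18,17,cv); (19,3,cv); (19,15,cv); (19,16,cv); (20,5,cv); (20,16,cv); (20,17,cv); (21,15,cv); (21,16,cv); (21,17,cv); (25,0,cv); (25,22,cv); (25,24,cv); (26,1,cv); (26,22,cv); (26,23,cv); (27,5,cv); (27,23,cv); (27,24,cv); (28,22,cv); (28,23,cv); (28,24,cv)
final:
nodes: 0:V, 1:V, 3:V, 4:V, 5:V, 9:V, 15:V, 16:V, 17:V, 18:T, 19:T, 20:T, 21:T, 22:V, 23:V, 24:V, 25:T, 26:T, 27:T, 28:T
edges: (18,0,cv); (18,15,cv); (18,17,cv); (19,3,cv); (19,15,cv); (19,16,cv); (20,5,cv); (20,16,cv); (20,17,cv); (21,15,cv); (21,16,cv); (21,17,cv); (25,0,cv); (25,22,cv); (25,24,cv); (26,1,cv); (26,22,cv); (26,23,cv); (27,5,cv); (27,23,cv); (27,24,cv); (28,22,cv); (28,23,cv); (28,24,cv)


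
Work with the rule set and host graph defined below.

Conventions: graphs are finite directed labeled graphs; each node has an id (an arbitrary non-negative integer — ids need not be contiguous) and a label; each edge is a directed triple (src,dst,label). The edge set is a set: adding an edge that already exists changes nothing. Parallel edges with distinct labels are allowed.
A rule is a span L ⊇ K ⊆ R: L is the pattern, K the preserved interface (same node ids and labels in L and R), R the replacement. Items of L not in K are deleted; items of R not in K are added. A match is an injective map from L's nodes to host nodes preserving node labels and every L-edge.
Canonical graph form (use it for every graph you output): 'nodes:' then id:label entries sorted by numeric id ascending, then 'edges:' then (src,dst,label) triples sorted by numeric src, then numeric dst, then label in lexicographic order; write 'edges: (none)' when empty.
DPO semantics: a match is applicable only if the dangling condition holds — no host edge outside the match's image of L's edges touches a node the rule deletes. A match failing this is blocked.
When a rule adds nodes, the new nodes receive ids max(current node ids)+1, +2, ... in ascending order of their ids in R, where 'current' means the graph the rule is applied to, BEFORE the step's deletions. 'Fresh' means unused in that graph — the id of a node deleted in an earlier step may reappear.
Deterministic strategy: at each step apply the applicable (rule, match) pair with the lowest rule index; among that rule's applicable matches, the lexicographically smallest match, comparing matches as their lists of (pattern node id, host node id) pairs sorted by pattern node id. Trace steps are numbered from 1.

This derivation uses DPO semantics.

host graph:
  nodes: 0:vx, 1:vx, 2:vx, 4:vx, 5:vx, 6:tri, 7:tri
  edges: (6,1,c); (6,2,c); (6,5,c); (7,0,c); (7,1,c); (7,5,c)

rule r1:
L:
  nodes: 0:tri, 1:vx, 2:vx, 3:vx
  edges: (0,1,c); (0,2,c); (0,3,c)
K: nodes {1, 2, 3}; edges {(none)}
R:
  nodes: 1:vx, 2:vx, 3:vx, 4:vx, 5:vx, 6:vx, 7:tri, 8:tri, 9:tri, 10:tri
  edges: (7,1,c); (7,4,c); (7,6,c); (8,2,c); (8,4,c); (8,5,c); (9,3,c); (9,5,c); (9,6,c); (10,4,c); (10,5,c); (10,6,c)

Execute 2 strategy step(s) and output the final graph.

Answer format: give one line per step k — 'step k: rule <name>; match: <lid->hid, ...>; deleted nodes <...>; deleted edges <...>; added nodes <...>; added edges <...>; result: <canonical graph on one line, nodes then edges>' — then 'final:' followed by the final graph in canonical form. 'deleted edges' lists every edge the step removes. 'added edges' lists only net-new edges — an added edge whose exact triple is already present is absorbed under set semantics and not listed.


step 1: rule r1; match: 0->6, 1->1, 2->2, 3->5; deleted nodes 6; deleted edges (6,1,c); (6,2,c); (6,5,c); added nodes 8, 9, 10, 11, 12, 13, 14; added edges (11,1,c); (11,8,c); (11,10,c); (12,2,c); (12,8,c); (12,9,c); (13,5,c); (13,9,c); (13,10,c); (14,8,c); (14,9,c); (14,10,c); result: nodes: 0:vx, 1:vx, 2:vx, 4:vx, 5:vx, 7:tri, 8:vx, 9:vx, 10:vx, 11:tri, 12:tri, 13:tri, 14:tri edges: (7,0,c); (7,1,c); (7,5,c); (11,1,c); (11,8,c); (11,10,c); (12,2,c); (12,8,c); (12,9,c); (13,5,c); (13,9,c); (13,10,c); (14,8,c); (14,9,c); (14,10,c)
step 2: rule r1; match: 0->7, 1->0, 2->1, 3->5; deleted nodes 7; deleted edges (7,0,c); (7,1,c); (7,5,c); added nodes 15, 16, 17, 18, 19, 20, 21; added edges (18,0,c); (18,15,c); (18,17,c); (19,1,c); (19,15,c); (19,16,c); (20,5,c); (20,16,c); (20,17,c); (21,15,c); (21,16,c); (21,17,c); result: nodes: 0:vx, 1:vx, 2:vx, 4:vx, 5:vx, 8:vx, 9:vx, 10:vx, 11:tri, 12:tri, 13:tri, 14:tri, 15:vx, 16:vx, 17:vx, 18:tri, 19:tri, 20:tri, 21:tri edges: (11,1,c); (11,8,c); (11,10,c); (12,2,c); (12,8,c); (12,9,c); (13,5,c); (13,9,c); (13,10,c); (14,8,c); (14,9,c); (14,10,c); (18,0,c); (18,15,c); (18,17,c); (19,1,c); (19,15,c); (19,16,c); (20,5,c); (20,16,c); (20,17,c); (21,15,c); (21,16,c); (21,17,c)
final:
nodes: 0:vx, 1:vx, 2:vx, 4:vx, 5:vx, 8:vx, 9:vx, 10:vx, 11:tri, 12:tri, 13:tri, 14:tri, 15:vx, 16:vx, 17:vx, 18:tri, 19:tri, 20:tri, 21:tri
edges: (11,1,c); (11,8,c); (11,10,c); (12,2,c); (12,8,c); (12,9,c); (13,5,c); (13,9,c); (13,10,c); (14,8,c); (14,9,c); (14,10,c); (18,0,c); (18,15,c); (18,17,c); (19,1,c); (19,15,c); (19,16,c); (20,5,c); (20,16,c); (20,17,c); (21,15,c); (21,16,c); (21,17,c)


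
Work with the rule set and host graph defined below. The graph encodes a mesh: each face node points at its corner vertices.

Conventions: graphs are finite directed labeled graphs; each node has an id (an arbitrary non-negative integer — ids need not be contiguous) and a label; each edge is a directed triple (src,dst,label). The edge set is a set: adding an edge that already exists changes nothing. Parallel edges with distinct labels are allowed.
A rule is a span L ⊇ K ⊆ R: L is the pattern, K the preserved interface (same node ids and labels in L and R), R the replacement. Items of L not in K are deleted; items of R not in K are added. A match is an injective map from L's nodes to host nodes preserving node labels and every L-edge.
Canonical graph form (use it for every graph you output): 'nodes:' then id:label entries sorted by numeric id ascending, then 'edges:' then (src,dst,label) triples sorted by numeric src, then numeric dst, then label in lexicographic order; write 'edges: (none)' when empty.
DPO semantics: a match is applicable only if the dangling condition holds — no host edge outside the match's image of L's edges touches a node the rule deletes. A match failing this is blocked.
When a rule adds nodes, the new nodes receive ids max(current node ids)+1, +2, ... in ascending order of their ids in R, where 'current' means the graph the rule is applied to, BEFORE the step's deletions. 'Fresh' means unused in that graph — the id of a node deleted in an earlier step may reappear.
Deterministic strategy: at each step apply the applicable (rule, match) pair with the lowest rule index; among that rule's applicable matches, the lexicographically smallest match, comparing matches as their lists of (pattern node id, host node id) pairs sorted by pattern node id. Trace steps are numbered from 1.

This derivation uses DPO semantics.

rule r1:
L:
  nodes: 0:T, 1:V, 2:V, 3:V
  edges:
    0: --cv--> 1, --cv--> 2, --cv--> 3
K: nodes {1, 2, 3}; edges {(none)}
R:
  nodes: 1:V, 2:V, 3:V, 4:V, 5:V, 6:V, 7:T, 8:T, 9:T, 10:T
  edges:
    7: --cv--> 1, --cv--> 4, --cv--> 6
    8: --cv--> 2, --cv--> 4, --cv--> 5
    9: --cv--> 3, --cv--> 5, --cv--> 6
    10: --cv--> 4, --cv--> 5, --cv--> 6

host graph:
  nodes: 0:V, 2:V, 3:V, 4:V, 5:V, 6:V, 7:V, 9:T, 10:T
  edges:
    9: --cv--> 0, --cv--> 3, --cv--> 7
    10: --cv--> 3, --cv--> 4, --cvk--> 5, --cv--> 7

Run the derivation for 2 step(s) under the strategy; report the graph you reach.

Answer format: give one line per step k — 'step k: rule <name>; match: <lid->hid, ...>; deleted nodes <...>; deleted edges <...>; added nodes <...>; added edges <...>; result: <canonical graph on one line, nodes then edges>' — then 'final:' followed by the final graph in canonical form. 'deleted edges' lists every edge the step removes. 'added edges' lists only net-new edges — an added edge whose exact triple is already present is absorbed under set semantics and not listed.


step 1: rule r1; match: 0->9, 1->0, 2->3, 3->7; deleted nodes 9; deleted edges (9,0,cv); (9,3,cv); (9,7,cv); added nodes 11, 12, 13, 14, 15, 16, 17; added edges (14,0,cv); (14,11,cv); (14,13,cv); (15,3,cv); (15,11,cv); (15,12,cv); (16,7,cv); (16,12,cv); (16,13,cv); (17,11,cv); (17,12,cv); (17,13,cv); result: nodes: 0:V, 2:V, 3:V, 4:V, 5:V, 6:V, 7:V, 10:T, 11:V, 12:V, 13:V, 14:T, 15:T, 16:T, 17:T edges: (10,3,cv); (10,4,cv); (10,5,cvk); (10,7,cv); (14,0,cv); (14,11,cv); (14,13,cv); (15,3,cv); (15,11,cv); (15,12,cv); (16,7,cv); (16,12,cv); (16,13,cv); (17,11,cv); (17,12,cv); (17,13,cv)
step 2: rule r1; match: 0->14, 1->0, 2->11, 3->13; deleted nodes 14; deleted edges (14,0,cv); (14,11,cv); (14,13,cv); added nodes 18, 19, 20, 21, 22, 23, 24; added edges (21,0,cv); (21,18,cv); (21,20,cv); (22,11,cv); (22,18,cv); (22,19,cv); (23,13,cv); (23,19,cv); (23,20,cv); (24,18,cv); (24,19,cv); (24,20,cv); result: nodes: 0:V, 2:V, 3:V, 4:V, 5:V, 6:V, 7:V, 10:T, 11:V, 12:V, 13:V, 15:T, 16:T, 17:T, 18:V, 19:V, 20:V, 21:T, 22:T, 23:T, 24:T edges: (10,3,cv); (10,4,cv); (10,5,cvk); (10,7,cv); (15,3,cv); (15,11,cv); (15,12,cv); (16,7,cv); (16,12,cv); (16,13,cv); (17,11,cv); (17,12,cv); (17,13,cv); (21,0,cv); (21,18,cv); (21,20,cv); (22,11,cv); (22,18,cv); (22,19,cv); (23,13,cv); (23,19,cv); (23,20,cv); (24,18,cv); (24,19,cv); (24,20,cv)
final:
nodes: 0:V, 2:V, 3:V, 4:V, 5:V, 6:V, 7:V, 10:T, 11:V, 12:V, 13:V, 15:T, 16:T, 17:T, 18:V, 19:V, 20:V, 21:T, 22:T, 23:T, 24:T
edges: (10,3,cv); (10,4,cv); (10,5,cvk); (10,7,cv); (15,3,cv); (15,11,cv); (15,12,cv); (16,7,cv); (16,12,cv); (16,13,cv); (17,11,cv); (17,12,cv); (17,13,cv); (21,0,cv); (21,18,cv); (21,20,cv); (22,11,cv); (22,18,cv); (22,19,cv); (23,13,cv); (23,19,cv); (23,20,cv); (24,18,cv); (24,19,cv); (24,20,cv)


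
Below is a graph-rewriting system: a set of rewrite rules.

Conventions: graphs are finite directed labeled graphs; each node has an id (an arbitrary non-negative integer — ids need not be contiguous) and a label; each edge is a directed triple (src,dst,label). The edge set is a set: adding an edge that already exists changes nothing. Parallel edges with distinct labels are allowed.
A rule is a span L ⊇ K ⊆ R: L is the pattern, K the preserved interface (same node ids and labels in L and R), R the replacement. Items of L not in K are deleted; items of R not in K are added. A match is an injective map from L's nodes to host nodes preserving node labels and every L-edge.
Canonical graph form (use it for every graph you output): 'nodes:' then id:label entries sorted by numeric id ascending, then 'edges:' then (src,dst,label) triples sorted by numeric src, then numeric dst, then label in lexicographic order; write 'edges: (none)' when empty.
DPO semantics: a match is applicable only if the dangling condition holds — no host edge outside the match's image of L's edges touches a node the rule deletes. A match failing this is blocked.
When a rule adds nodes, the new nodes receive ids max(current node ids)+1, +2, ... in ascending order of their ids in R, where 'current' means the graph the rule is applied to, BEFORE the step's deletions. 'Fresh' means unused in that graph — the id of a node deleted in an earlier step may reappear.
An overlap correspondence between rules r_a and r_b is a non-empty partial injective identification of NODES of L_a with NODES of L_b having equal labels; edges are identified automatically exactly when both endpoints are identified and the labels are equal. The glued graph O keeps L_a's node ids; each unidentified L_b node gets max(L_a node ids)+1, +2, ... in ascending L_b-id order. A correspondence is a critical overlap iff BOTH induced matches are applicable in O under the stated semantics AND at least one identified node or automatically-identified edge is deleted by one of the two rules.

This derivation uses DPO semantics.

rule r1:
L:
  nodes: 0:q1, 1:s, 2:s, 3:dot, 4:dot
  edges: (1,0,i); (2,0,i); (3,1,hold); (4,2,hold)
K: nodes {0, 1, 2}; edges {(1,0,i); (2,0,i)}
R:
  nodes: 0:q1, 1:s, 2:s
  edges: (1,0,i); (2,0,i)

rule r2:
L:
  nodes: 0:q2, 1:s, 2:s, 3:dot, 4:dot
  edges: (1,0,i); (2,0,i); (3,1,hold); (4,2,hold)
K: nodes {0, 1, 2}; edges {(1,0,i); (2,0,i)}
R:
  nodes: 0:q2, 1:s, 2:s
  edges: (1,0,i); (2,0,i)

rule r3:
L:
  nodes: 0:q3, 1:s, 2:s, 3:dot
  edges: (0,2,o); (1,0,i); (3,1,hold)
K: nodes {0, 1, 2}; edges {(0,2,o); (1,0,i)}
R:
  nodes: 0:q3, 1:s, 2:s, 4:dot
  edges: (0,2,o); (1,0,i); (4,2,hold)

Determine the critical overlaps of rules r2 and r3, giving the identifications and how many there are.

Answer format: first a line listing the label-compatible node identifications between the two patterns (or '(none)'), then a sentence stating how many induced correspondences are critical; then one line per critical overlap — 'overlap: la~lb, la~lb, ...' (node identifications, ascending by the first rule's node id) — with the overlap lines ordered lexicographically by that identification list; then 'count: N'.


label-compatible node identifications between L(r2) and L(r3): 1~1, 1~2, 2~1, 2~2, 3~3, 4~3
4 of the induced correspondences are critical overlaps of r2 and r3.
overlap: 1~1, 2~2, 3~3
overlap: 1~1, 3~3
overlap: 1~2, 2~1, 4~3
overlap: 2~1, 4~3
count: 4


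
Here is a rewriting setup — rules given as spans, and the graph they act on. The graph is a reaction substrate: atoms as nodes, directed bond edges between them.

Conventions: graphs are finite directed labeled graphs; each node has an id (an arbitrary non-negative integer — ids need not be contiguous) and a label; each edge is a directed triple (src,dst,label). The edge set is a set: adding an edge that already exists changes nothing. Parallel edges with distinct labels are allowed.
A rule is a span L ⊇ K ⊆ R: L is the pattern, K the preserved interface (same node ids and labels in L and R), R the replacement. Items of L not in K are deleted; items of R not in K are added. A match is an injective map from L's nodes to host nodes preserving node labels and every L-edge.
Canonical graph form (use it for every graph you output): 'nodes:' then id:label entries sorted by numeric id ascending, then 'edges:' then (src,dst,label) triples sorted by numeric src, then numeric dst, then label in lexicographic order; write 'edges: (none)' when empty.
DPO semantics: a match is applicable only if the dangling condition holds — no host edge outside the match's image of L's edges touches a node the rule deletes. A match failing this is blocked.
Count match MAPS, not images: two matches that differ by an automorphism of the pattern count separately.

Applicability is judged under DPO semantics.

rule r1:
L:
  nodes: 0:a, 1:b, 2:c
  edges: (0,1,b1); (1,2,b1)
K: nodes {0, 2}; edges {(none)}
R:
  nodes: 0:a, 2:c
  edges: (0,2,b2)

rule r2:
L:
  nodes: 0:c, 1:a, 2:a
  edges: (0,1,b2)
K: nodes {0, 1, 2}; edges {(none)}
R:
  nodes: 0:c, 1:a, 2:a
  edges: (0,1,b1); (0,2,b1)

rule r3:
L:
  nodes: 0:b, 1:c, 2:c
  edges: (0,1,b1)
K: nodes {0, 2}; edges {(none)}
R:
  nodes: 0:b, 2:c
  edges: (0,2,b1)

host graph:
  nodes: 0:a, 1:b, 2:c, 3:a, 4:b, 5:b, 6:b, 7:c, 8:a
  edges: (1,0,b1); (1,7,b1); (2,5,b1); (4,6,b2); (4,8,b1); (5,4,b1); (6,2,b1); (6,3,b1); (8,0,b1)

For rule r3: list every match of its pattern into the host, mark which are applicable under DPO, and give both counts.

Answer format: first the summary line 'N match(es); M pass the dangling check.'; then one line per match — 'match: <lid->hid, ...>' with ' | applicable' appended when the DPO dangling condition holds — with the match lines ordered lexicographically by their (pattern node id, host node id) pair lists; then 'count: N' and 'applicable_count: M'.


2 match(es); 1 pass the dangling check.
match: 0->1, 1->7, 2->2 | applicable
match: 0->6, 1->2, 2->7
count: 2
applicable_count: 1


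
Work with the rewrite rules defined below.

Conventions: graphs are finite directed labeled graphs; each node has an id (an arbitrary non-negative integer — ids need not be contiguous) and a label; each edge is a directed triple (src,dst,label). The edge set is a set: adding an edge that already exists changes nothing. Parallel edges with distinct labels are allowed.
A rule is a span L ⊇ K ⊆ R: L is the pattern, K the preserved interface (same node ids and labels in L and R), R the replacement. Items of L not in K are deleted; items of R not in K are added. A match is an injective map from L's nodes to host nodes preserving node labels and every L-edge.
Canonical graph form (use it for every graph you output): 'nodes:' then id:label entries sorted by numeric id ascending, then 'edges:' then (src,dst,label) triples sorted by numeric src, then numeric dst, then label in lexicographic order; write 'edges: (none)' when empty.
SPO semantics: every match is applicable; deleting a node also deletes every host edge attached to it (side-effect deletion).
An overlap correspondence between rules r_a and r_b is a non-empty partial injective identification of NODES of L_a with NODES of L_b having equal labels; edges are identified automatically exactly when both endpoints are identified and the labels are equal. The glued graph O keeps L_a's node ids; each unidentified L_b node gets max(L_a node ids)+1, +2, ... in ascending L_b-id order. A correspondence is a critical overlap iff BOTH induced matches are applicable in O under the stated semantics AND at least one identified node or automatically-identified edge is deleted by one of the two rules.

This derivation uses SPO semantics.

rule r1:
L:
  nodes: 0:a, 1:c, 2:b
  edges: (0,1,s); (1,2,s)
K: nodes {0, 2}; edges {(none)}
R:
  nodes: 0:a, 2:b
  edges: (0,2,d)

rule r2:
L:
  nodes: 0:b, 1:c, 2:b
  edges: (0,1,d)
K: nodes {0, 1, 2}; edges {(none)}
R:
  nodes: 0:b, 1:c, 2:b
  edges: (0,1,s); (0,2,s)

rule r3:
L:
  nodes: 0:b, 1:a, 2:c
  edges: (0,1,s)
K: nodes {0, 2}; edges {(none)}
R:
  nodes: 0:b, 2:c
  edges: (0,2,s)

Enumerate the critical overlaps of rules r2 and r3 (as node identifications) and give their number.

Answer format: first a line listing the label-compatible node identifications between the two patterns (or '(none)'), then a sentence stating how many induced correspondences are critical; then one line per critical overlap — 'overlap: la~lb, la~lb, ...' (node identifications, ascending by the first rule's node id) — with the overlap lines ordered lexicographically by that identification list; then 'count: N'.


label-compatible node identifications between L(r2) and L(r3): 0~0, 1~2, 2~0
0 of the induced correspondences are critical overlaps of r2 and r3.
count: 0


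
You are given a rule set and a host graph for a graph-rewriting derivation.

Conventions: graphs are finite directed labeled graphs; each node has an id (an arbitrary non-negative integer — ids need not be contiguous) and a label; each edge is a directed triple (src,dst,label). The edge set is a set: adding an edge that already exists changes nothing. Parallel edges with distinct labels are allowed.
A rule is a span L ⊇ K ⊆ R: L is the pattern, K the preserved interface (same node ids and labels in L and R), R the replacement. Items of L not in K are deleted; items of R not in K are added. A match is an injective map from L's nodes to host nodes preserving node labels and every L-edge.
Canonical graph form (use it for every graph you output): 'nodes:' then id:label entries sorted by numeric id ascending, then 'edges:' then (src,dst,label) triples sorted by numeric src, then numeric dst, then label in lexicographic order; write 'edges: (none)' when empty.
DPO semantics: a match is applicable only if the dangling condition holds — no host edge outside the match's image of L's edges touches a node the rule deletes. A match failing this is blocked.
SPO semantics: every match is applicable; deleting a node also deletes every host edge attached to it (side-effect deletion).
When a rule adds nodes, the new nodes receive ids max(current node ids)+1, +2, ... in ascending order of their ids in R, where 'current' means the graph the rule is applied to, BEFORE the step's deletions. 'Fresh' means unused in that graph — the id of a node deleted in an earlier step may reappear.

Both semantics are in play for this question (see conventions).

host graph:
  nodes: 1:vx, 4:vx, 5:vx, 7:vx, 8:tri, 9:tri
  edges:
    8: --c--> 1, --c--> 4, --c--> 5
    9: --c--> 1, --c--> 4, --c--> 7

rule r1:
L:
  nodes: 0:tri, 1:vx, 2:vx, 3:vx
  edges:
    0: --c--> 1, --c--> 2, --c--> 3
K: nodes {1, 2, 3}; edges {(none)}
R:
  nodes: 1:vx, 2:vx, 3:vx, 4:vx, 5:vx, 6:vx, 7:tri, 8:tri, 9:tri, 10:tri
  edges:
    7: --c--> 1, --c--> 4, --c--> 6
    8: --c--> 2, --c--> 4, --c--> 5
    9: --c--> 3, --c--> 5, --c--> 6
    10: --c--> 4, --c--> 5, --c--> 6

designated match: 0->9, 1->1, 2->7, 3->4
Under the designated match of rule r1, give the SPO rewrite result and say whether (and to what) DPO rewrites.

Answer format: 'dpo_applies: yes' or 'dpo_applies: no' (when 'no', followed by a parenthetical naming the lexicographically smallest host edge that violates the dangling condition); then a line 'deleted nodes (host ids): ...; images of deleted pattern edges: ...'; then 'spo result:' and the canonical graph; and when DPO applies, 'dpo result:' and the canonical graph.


dpo_applies: yes
deleted nodes (host ids): 9; images of deleted pattern edges: (9,1,c); (9,4,c); (9,7,c)
spo result:
nodes: 1:vx, 4:vx, 5:vx, 7:vx, 8:tri, 10:vx, 11:vx, 12:vx, 13:tri, 14:tri, 15:tri, 16:tri
edges: (8,1,c); (8,4,c); (8,5,c); (13,1,c); (13,10,c); (13,12,c); (14,7,c); (14,10,c); (14,11,c); (15,4,c); (15,11,c); (15,12,c); (16,10,c); (16,11,c); (16,12,c)
dpo result:
nodes: 1:vx, 4:vx, 5:vx, 7:vx, 8:tri, 10:vx, 11:vx, 12:vx, 13:tri, 14:tri, 15:tri, 16:tri
edges: (8,1,c); (8,4,c); (8,5,c); (13,1,c); (13,10,c); (13,12,c); (14,7,c); (14,10,c); (14,11,c); (15,4,c); (15,11,c); (15,12,c); (16,10,c); (16,11,c); (16,12,c)


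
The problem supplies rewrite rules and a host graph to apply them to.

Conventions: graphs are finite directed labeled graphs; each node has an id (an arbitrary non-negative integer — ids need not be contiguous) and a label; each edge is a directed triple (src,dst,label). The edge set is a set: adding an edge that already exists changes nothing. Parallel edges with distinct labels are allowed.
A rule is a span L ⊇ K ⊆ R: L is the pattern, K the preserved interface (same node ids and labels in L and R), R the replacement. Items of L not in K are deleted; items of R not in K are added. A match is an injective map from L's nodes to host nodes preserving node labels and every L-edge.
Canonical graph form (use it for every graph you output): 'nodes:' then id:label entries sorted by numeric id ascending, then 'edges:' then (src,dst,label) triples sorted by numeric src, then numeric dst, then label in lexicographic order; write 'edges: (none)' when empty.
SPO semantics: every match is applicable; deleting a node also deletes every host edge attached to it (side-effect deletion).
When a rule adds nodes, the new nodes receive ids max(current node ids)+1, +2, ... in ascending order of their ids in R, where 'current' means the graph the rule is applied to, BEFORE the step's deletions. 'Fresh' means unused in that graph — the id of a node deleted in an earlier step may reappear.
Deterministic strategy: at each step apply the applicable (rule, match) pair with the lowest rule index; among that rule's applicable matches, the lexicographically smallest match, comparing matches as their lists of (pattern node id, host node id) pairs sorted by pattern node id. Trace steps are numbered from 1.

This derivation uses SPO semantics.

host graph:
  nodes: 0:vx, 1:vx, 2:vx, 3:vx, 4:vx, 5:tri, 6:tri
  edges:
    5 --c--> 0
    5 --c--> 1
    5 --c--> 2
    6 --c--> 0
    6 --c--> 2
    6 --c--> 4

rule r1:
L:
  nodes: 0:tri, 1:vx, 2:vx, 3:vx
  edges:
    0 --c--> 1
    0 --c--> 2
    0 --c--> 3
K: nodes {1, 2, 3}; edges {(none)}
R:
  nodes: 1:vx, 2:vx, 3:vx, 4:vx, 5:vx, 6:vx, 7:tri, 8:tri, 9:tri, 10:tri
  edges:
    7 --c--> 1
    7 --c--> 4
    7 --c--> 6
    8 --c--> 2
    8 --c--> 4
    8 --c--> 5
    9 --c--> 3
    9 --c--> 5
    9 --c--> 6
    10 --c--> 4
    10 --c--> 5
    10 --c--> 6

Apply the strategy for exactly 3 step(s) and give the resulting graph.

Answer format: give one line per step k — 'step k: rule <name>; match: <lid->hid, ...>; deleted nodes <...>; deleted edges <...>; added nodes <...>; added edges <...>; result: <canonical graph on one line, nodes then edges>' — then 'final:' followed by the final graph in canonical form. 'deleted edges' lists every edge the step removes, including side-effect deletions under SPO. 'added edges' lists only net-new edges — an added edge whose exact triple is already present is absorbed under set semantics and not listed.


step 1: rule r1; match: 0->5, 1->0, 2->1, 3->2; deleted nodes 5; deleted edges (5,0,c); (5,1,c); (5,2,c); added nodes 7, 8, 9, 10, 11, 12, 13; added edges (10,0,c); (10,7,c); (10,9,c); (11,1,c); (11,7,c); (11,8,c); (12,2,c); (12,8,c); (12,9,c); (13,7,c); (13,8,c); (13,9,c); result: nodes: 0:vx, 1:vx, 2:vx, 3:vx, 4:vx, 6:tri, 7:vx, 8:vx, 9:vx, 10:tri, 11:tri, 12:tri, 13:tri edges: (6,0,c); (6,2,c); (6,4,c); (10,0,c); (10,7,c); (10,9,c); (11,1,c); (11,7,c); (11,8,c); (12,2,c); (12,8,c); (12,9,c); (13,7,c); (13,8,c); (13,9,c)
step 2: rule r1; match: 0->6, 1->0, 2->2, 3->4; deleted nodes 6; deleted edges (6,0,c); (6,2,c); (6,4,c); added nodes 14, 15, 16, 17, 18, 19, 20; added edges (17,0,c); (17,14,c); (17,16,c); (18,2,c); (18,14,c); (18,15,c); (19,4,c); (19,15,c); (19,16,c); (20,14,c); (20,15,c); (20,16,c); result: nodes: 0:vx, 1:vx, 2:vx, 3:vx, 4:vx, 7:vx, 8:vx, 9:vx, 10:tri, 11:tri, 12:tri, 13:tri, 14:vx, 15:vx, 16:vx, 17:tri, 18:tri, 19:tri, 20:tri edges: (10,0,c); (10,7,c); (10,9,c); (11,1,c); (11,7,c); (11,8,c); (12,2,c); (12,8,c); (12,9,c); (13,7,c); (13,8,c); (13,9,c); (17,0,c); (17,14,c); (17,16,c); (18,2,c); (18,14,c); (18,15,c); (19,4,c); (19,15,c); (19,16,c); (20,14,c); (20,15,c); (20,16,c)
step 3: rule r1; match: 0->10, 1->0, 2->7, 3->9; deleted nodes 10; deleted edges (10,0,c); (10,7,c); (10,9,c); added nodes 21, 22, 23, 24, 25, 26, 27; added edges (24,0,c); (24,21,c); (24,23,c); (25,7,c); (25,21,c); (25,22,c); (26,9,c); (26,22,c); (26,23,c); (27,21,c); (27,22,c); (27,23,c); result: nodes: 0:vx, 1:vx, 2:vx, 3:vx, 4:vx, 7:vx, 8:vx, 9:vx, 11:tri, 12:tri, 13:tri, 14:vx, 15:vx, 16:vx, 17:tri, 18:tri, 19:tri, 20:tri, 21:vx, 22:vx, 23:vx, 24:tri, 25:tri, 26:tri, 27:tri edges: (11,1,c); (11,7,c); (11,8,c); (12,2,c); (12,8,c); (12,9,c); (13,7,c); (13,8,c); (13,9,c); (17,0,c); (17,14,c); (17,16,c); (18,2,c); (18,14,c); (18,15,c); (19,4,c); (19,15,c); (19,16,c); (20,14,c); (20,15,c); (20,16,c); (24,0,c); (24,21,c); (24,23,c); (25,7,c); (25,21,c); (25,22,c); (26,9,c); (26,22,c); (26,23,c); (27,21,c); (27,22,c); (27,23,c)
final:
nodes: 0:vx, 1:vx, 2:vx, 3:vx, 4:vx, 7:vx, 8:vx, 9:vx, 11:tri, 12:tri, 13:tri, 14:vx, 15:vx, 16:vx, 17:tri, 18:tri, 19:tri, 20:tri, 21:vx, 22:vx, 23:vx, 24:tri, 25:tri, 26:tri, 27:tri
edges: (11,1,c); (11,7,c); (11,8,c); (12,2,c); (12,8,c); (12,9,c); (13,7,c); (13,8,c); (13,9,c); (17,0,c); (17,14,c); (17,16,c); (18,2,c); (18,14,c); (18,15,c); (19,4,c); (19,15,c); (19,16,c); (20,14,c); (20,15,c); (20,16,c); (24,0,c); (24,21,c); (24,23,c); (25,7,c); (25,21,c); (25,22,c); (26,9,c); (26,22,c); (26,23,c); (27,21,c); (27,22,c); (27,23,c)


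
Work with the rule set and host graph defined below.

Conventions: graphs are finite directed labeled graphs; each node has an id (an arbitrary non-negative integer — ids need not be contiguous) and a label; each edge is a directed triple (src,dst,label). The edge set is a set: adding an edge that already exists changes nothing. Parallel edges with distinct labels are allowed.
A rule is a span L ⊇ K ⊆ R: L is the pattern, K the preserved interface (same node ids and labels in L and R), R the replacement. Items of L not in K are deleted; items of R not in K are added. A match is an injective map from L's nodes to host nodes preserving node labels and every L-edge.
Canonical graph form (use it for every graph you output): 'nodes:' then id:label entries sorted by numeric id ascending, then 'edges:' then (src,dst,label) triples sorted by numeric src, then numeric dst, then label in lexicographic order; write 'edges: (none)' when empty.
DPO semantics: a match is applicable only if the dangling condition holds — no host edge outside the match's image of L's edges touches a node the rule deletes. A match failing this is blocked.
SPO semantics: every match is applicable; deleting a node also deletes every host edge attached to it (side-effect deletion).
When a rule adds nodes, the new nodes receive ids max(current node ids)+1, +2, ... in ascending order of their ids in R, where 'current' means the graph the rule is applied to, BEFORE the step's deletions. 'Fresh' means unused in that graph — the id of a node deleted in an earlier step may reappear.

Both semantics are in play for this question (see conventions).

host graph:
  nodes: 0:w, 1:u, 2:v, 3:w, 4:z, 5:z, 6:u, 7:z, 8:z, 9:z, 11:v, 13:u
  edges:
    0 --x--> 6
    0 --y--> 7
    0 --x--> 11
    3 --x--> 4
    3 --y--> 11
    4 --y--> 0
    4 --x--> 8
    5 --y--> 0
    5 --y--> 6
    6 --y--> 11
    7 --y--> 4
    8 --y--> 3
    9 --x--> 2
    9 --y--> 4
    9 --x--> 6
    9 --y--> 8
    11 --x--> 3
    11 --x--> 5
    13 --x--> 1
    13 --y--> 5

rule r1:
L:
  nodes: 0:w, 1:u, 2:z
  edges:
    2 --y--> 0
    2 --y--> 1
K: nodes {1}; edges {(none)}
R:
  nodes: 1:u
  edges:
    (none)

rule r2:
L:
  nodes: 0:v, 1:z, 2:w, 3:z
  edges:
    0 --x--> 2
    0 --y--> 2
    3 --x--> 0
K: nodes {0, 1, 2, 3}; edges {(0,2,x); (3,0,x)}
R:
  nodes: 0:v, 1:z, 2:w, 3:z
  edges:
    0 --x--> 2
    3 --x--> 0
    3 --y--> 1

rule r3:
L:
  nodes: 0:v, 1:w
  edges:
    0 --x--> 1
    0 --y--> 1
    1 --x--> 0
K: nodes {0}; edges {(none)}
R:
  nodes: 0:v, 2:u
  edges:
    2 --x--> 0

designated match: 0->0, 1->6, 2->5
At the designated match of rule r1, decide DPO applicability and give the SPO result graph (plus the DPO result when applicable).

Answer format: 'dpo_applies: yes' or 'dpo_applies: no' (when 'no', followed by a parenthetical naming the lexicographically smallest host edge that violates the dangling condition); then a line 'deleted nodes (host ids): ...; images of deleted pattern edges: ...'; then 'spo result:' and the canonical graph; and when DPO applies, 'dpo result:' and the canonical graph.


dpo_applies: no
(the rule deletes node 0, which keeps host edge (0,6,x) outside the match image — the dangling condition fails, DPO blocks; SPO proceeds and side-deletes such edges)
deleted nodes (host ids): 0, 5; images of deleted pattern edges: (5,0,y); (5,6,y)
spo result:
nodes: 1:u, 2:v, 3:w, 4:z, 6:u, 7:z, 8:z, 9:z, 11:v, 13:u
edges: (3,4,x); (3,11,y); (4,8,x); (6,11,y); (7,4,y); (8,3,y); (9,2,x); (9,4,y); (9,6,x); (9,8,y); (11,3,x); (13,1,x)


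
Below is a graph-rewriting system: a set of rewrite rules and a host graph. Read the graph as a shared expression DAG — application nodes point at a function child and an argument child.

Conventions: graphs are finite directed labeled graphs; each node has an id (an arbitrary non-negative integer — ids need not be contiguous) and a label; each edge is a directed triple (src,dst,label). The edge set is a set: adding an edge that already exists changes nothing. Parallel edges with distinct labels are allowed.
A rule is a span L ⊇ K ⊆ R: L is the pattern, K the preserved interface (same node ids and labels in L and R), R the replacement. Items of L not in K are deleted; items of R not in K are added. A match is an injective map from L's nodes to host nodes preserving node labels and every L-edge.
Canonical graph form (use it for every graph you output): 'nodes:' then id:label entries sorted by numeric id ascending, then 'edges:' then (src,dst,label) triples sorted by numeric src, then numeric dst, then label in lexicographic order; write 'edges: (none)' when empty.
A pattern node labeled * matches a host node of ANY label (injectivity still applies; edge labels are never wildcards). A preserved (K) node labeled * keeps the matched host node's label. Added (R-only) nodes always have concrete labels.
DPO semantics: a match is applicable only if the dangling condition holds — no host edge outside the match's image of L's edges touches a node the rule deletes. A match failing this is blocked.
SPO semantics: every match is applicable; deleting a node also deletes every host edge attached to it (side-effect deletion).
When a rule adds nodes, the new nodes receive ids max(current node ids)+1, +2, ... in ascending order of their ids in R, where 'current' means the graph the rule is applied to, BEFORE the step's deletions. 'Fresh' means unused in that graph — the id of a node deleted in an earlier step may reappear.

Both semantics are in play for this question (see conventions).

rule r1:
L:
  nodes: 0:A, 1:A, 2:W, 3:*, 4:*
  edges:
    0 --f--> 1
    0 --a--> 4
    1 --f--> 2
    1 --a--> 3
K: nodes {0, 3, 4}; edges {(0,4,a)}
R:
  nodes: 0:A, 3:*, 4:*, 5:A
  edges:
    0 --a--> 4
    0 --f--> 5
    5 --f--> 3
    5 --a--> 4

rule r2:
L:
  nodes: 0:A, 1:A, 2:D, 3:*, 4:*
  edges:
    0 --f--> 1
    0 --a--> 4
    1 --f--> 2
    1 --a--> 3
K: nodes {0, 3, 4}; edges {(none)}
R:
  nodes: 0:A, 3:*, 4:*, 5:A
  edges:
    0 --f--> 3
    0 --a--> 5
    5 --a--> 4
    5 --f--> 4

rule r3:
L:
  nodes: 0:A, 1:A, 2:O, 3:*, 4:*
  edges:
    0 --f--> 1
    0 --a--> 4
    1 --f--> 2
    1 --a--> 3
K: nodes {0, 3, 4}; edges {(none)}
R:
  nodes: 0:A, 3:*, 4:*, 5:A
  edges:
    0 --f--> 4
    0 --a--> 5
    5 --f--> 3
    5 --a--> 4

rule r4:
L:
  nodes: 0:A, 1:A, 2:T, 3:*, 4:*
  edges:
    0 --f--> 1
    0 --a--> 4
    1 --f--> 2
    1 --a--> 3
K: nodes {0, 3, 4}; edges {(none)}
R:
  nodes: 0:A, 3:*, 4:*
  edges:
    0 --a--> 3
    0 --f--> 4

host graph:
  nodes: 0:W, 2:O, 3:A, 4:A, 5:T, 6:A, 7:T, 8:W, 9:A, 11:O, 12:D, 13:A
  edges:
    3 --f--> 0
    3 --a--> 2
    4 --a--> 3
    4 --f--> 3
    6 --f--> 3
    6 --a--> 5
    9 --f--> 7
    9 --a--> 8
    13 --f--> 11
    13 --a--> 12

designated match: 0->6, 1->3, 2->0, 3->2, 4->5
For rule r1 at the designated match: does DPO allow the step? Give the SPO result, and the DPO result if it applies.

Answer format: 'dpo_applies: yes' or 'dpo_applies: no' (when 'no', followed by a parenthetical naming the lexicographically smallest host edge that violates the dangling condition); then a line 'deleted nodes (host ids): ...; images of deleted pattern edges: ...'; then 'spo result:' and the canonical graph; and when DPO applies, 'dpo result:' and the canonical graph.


dpo_applies: no
(the rule deletes node 3, which keeps host edge (4,3,a) outside the match image — the dangling condition fails, DPO blocks; SPO proceeds and side-deletes such edges)
deleted nodes (host ids): 0, 3; images of deleted pattern edges: (3,0,f); (3,2,a); (6,3,f)
spo result:
nodes: 2:O, 4:A, 5:T, 6:A, 7:T, 8:W, 9:A, 11:O, 12:D, 13:A, 14:A
edges: (6,5,a); (6,14,f); (9,7,f); (9,8,a); (13,11,f); (13,12,a); (14,2,f); (14,5,a)


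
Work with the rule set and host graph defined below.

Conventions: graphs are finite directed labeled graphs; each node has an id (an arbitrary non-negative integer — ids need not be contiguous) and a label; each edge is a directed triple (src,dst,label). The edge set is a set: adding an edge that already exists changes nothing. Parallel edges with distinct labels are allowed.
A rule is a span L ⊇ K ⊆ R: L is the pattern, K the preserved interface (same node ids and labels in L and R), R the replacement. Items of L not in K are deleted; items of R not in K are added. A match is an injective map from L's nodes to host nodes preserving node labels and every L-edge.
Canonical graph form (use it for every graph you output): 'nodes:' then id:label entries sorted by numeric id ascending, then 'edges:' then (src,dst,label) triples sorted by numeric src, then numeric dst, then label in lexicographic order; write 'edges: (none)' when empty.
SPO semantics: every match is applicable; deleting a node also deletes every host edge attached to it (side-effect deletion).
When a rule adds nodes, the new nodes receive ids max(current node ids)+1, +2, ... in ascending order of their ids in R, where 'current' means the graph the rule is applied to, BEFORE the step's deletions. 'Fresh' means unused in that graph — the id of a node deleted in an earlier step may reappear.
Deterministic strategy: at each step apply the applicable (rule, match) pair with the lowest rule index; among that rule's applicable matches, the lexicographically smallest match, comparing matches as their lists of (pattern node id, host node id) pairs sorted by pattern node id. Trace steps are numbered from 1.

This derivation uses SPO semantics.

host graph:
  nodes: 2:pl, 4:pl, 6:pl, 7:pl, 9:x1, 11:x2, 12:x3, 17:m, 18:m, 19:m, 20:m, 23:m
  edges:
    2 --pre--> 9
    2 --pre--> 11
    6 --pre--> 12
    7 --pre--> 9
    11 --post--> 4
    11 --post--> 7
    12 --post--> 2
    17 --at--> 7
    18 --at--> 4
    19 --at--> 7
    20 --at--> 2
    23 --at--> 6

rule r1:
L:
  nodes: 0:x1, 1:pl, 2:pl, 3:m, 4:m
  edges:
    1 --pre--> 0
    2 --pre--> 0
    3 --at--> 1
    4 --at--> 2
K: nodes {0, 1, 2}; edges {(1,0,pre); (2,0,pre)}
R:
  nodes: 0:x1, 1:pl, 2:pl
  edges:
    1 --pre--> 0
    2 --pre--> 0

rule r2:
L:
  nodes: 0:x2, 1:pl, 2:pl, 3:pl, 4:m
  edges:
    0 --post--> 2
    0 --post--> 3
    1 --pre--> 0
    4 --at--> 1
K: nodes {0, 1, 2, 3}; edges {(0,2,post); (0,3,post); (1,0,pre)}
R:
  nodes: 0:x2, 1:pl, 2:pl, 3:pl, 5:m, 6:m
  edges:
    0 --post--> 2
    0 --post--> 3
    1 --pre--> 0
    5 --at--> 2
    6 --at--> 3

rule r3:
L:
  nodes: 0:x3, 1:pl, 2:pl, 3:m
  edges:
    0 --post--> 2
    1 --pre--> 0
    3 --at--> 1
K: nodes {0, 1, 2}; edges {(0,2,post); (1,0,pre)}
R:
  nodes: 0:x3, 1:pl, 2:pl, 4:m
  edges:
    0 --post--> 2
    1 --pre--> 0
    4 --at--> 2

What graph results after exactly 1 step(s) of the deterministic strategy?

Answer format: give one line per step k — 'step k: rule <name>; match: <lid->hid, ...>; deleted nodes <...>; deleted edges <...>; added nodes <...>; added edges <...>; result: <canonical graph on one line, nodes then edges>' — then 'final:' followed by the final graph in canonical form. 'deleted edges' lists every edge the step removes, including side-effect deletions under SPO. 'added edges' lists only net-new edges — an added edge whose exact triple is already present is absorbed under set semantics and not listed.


step 1: rule r1; match: 0->9, 1->2, 2->7, 3->20, 4->17; deleted nodes 17, 20; deleted edges (17,7,at); (20,2,at); added nodes (none); added edges (none); result: nodes: 2:pl, 4:pl, 6:pl, 7:pl, 9:x1, 11:x2, 12:x3, 18:m, 19:m, 23:m edges: (2,9,pre); (2,11,pre); (6,12,pre); (7,9,pre); (11,4,post); (11,7,post); (12,2,post); (18,4,at); (19,7,at); (23,6,at)
final:
nodes: 2:pl, 4:pl, 6:pl, 7:pl, 9:x1, 11:x2, 12:x3, 18:m, 19:m, 23:m
edges: (2,9,pre); (2,11,pre); (6,12,pre); (7,9,pre); (11,4,post); (11,7,post); (12,2,post); (18,4,at); (19,7,at); (23,6,at)
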